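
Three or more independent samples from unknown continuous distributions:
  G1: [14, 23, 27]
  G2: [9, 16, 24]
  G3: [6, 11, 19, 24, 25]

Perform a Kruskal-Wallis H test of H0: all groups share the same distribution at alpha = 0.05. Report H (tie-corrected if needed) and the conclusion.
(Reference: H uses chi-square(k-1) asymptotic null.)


Step 1: Combine all N = 11 observations and assign midranks.
sorted (value, group, rank): (6,G3,1), (9,G2,2), (11,G3,3), (14,G1,4), (16,G2,5), (19,G3,6), (23,G1,7), (24,G2,8.5), (24,G3,8.5), (25,G3,10), (27,G1,11)
Step 2: Sum ranks within each group.
R_1 = 22 (n_1 = 3)
R_2 = 15.5 (n_2 = 3)
R_3 = 28.5 (n_3 = 5)
Step 3: H = 12/(N(N+1)) * sum(R_i^2/n_i) - 3(N+1)
     = 12/(11*12) * (22^2/3 + 15.5^2/3 + 28.5^2/5) - 3*12
     = 0.090909 * 403.867 - 36
     = 0.715152.
Step 4: Ties present; correction factor C = 1 - 6/(11^3 - 11) = 0.995455. Corrected H = 0.715152 / 0.995455 = 0.718417.
Step 5: Under H0, H ~ chi^2(2); p-value = 0.698229.
Step 6: alpha = 0.05. fail to reject H0.

H = 0.7184, df = 2, p = 0.698229, fail to reject H0.


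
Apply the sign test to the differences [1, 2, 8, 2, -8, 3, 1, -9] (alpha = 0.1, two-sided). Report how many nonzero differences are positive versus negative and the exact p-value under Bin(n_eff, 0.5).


Step 1: Discard zero differences. Original n = 8; n_eff = number of nonzero differences = 8.
Nonzero differences (with sign): +1, +2, +8, +2, -8, +3, +1, -9
Step 2: Count signs: positive = 6, negative = 2.
Step 3: Under H0: P(positive) = 0.5, so the number of positives S ~ Bin(8, 0.5).
Step 4: Two-sided exact p-value = sum of Bin(8,0.5) probabilities at or below the observed probability = 0.289062.
Step 5: alpha = 0.1. fail to reject H0.

n_eff = 8, pos = 6, neg = 2, p = 0.289062, fail to reject H0.


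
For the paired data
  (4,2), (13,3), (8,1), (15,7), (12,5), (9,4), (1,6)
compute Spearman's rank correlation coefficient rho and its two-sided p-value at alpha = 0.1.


Step 1: Rank x and y separately (midranks; no ties here).
rank(x): 4->2, 13->6, 8->3, 15->7, 12->5, 9->4, 1->1
rank(y): 2->2, 3->3, 1->1, 7->7, 5->5, 4->4, 6->6
Step 2: d_i = R_x(i) - R_y(i); compute d_i^2.
  (2-2)^2=0, (6-3)^2=9, (3-1)^2=4, (7-7)^2=0, (5-5)^2=0, (4-4)^2=0, (1-6)^2=25
sum(d^2) = 38.
Step 3: rho = 1 - 6*38 / (7*(7^2 - 1)) = 1 - 228/336 = 0.321429.
Step 4: Under H0, t = rho * sqrt((n-2)/(1-rho^2)) = 0.7590 ~ t(5).
Step 5: Two-sided p-value from the t-distribution with 5 df = 0.482072.
Step 6: alpha = 0.1. fail to reject H0.

rho = 0.3214, p = 0.482072, fail to reject H0 at alpha = 0.1.


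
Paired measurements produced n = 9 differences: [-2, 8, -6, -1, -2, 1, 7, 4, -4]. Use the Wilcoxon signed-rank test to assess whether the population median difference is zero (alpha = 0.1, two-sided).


Step 1: Drop any zero differences (none here) and take |d_i|.
|d| = [2, 8, 6, 1, 2, 1, 7, 4, 4]
Step 2: Midrank |d_i| (ties get averaged ranks).
ranks: |2|->3.5, |8|->9, |6|->7, |1|->1.5, |2|->3.5, |1|->1.5, |7|->8, |4|->5.5, |4|->5.5
Step 3: Attach original signs; sum ranks with positive sign and with negative sign.
W+ = 9 + 1.5 + 8 + 5.5 = 24
W- = 3.5 + 7 + 1.5 + 3.5 + 5.5 = 21
(Check: W+ + W- = 45 should equal n(n+1)/2 = 45.)
Step 4: Test statistic W = min(W+, W-) = 21.
Step 5: Ties in |d|, so use the tie-corrected normal approximation.
        E[W] = n(n+1)/4 = 9*10/4 = 22.5.
        Tie groups: |d|=1 (t=2), |d|=2 (t=2), |d|=4 (t=2); sum(t^3 - t) = 18.
        Var[W] = n(n+1)(2n+1)/24 - sum(t^3-t)/48 = 1710/24 - 18/48 = 70.875.
        z = (W - E[W]) / sqrt(Var[W]) = (21 - 22.5) / 8.4187 = -0.1782.
        Two-sided p = 2*Phi(z) = 0.858586.
Step 6: alpha = 0.1. fail to reject H0.

W+ = 24, W- = 21, W = min = 21, p = 0.858586, fail to reject H0.


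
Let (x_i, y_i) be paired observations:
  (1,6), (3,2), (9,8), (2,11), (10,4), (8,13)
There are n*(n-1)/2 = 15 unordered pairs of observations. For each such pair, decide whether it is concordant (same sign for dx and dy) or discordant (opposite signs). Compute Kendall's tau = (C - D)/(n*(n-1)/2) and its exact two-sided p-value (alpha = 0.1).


Step 1: Enumerate the 15 unordered pairs (i,j) with i<j and classify each by sign(x_j-x_i) * sign(y_j-y_i).
  (1,2):dx=+2,dy=-4->D; (1,3):dx=+8,dy=+2->C; (1,4):dx=+1,dy=+5->C; (1,5):dx=+9,dy=-2->D
  (1,6):dx=+7,dy=+7->C; (2,3):dx=+6,dy=+6->C; (2,4):dx=-1,dy=+9->D; (2,5):dx=+7,dy=+2->C
  (2,6):dx=+5,dy=+11->C; (3,4):dx=-7,dy=+3->D; (3,5):dx=+1,dy=-4->D; (3,6):dx=-1,dy=+5->D
  (4,5):dx=+8,dy=-7->D; (4,6):dx=+6,dy=+2->C; (5,6):dx=-2,dy=+9->D
Step 2: C = 7, D = 8, total pairs = 15.
Step 3: tau = (C - D)/(n(n-1)/2) = (7 - 8)/15 = -0.066667.
Step 4: Exact two-sided p-value (enumerate n! = 720 permutations of y under H0): p = 1.000000.
Step 5: alpha = 0.1. fail to reject H0.

tau_b = -0.0667 (C=7, D=8), p = 1.000000, fail to reject H0.


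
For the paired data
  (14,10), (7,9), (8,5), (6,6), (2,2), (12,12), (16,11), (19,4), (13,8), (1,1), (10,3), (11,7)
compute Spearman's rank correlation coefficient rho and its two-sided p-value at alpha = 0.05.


Step 1: Rank x and y separately (midranks; no ties here).
rank(x): 14->10, 7->4, 8->5, 6->3, 2->2, 12->8, 16->11, 19->12, 13->9, 1->1, 10->6, 11->7
rank(y): 10->10, 9->9, 5->5, 6->6, 2->2, 12->12, 11->11, 4->4, 8->8, 1->1, 3->3, 7->7
Step 2: d_i = R_x(i) - R_y(i); compute d_i^2.
  (10-10)^2=0, (4-9)^2=25, (5-5)^2=0, (3-6)^2=9, (2-2)^2=0, (8-12)^2=16, (11-11)^2=0, (12-4)^2=64, (9-8)^2=1, (1-1)^2=0, (6-3)^2=9, (7-7)^2=0
sum(d^2) = 124.
Step 3: rho = 1 - 6*124 / (12*(12^2 - 1)) = 1 - 744/1716 = 0.566434.
Step 4: Under H0, t = rho * sqrt((n-2)/(1-rho^2)) = 2.1735 ~ t(10).
Step 5: Two-sided p-value from the t-distribution with 10 df = 0.054842.
Step 6: alpha = 0.05. fail to reject H0.

rho = 0.5664, p = 0.054842, fail to reject H0 at alpha = 0.05.


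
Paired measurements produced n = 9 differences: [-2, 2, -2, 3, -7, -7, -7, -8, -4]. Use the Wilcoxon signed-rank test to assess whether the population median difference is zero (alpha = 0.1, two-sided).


Step 1: Drop any zero differences (none here) and take |d_i|.
|d| = [2, 2, 2, 3, 7, 7, 7, 8, 4]
Step 2: Midrank |d_i| (ties get averaged ranks).
ranks: |2|->2, |2|->2, |2|->2, |3|->4, |7|->7, |7|->7, |7|->7, |8|->9, |4|->5
Step 3: Attach original signs; sum ranks with positive sign and with negative sign.
W+ = 2 + 4 = 6
W- = 2 + 2 + 7 + 7 + 7 + 9 + 5 = 39
(Check: W+ + W- = 45 should equal n(n+1)/2 = 45.)
Step 4: Test statistic W = min(W+, W-) = 6.
Step 5: Ties in |d|, so use the tie-corrected normal approximation.
        E[W] = n(n+1)/4 = 9*10/4 = 22.5.
        Tie groups: |d|=2 (t=3), |d|=7 (t=3); sum(t^3 - t) = 48.
        Var[W] = n(n+1)(2n+1)/24 - sum(t^3-t)/48 = 1710/24 - 48/48 = 70.25.
        z = (W - E[W]) / sqrt(Var[W]) = (6 - 22.5) / 8.3815 = -1.9686.
        Two-sided p = 2*Phi(z) = 0.048997.
Step 6: alpha = 0.1. reject H0.

W+ = 6, W- = 39, W = min = 6, p = 0.048997, reject H0.


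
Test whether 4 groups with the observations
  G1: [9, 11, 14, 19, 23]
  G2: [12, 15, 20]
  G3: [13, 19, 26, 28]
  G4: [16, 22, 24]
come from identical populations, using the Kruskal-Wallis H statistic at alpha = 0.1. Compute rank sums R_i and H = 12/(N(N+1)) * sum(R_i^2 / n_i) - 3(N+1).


Step 1: Combine all N = 15 observations and assign midranks.
sorted (value, group, rank): (9,G1,1), (11,G1,2), (12,G2,3), (13,G3,4), (14,G1,5), (15,G2,6), (16,G4,7), (19,G1,8.5), (19,G3,8.5), (20,G2,10), (22,G4,11), (23,G1,12), (24,G4,13), (26,G3,14), (28,G3,15)
Step 2: Sum ranks within each group.
R_1 = 28.5 (n_1 = 5)
R_2 = 19 (n_2 = 3)
R_3 = 41.5 (n_3 = 4)
R_4 = 31 (n_4 = 3)
Step 3: H = 12/(N(N+1)) * sum(R_i^2/n_i) - 3(N+1)
     = 12/(15*16) * (28.5^2/5 + 19^2/3 + 41.5^2/4 + 31^2/3) - 3*16
     = 0.050000 * 1033.68 - 48
     = 3.683958.
Step 4: Ties present; correction factor C = 1 - 6/(15^3 - 15) = 0.998214. Corrected H = 3.683958 / 0.998214 = 3.690549.
Step 5: Under H0, H ~ chi^2(3); p-value = 0.296876.
Step 6: alpha = 0.1. fail to reject H0.

H = 3.6905, df = 3, p = 0.296876, fail to reject H0.


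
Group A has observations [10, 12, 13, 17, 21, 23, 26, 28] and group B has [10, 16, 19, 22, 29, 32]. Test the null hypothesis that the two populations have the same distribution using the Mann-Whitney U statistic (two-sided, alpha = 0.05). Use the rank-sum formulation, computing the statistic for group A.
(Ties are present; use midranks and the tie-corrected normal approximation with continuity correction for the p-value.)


Step 1: Combine and sort all 14 observations; assign midranks.
sorted (value, group): (10,X), (10,Y), (12,X), (13,X), (16,Y), (17,X), (19,Y), (21,X), (22,Y), (23,X), (26,X), (28,X), (29,Y), (32,Y)
ranks: 10->1.5, 10->1.5, 12->3, 13->4, 16->5, 17->6, 19->7, 21->8, 22->9, 23->10, 26->11, 28->12, 29->13, 32->14
Step 2: Rank sum for X: R1 = 1.5 + 3 + 4 + 6 + 8 + 10 + 11 + 12 = 55.5.
Step 3: U_X = R1 - n1(n1+1)/2 = 55.5 - 8*9/2 = 55.5 - 36 = 19.5.
       U_Y = n1*n2 - U_X = 48 - 19.5 = 28.5.
Step 4: Ties are present, so use the tie-corrected normal approximation (with continuity correction) for the p-value.
Step 5: p-value = 0.605180; compare to alpha = 0.05. fail to reject H0.

U_X = 19.5, p = 0.605180, fail to reject H0 at alpha = 0.05.


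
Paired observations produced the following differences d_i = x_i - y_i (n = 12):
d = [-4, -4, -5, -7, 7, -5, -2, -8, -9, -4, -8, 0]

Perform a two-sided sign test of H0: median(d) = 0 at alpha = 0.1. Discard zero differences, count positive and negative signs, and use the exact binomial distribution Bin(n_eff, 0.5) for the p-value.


Step 1: Discard zero differences. Original n = 12; n_eff = number of nonzero differences = 11.
Nonzero differences (with sign): -4, -4, -5, -7, +7, -5, -2, -8, -9, -4, -8
Step 2: Count signs: positive = 1, negative = 10.
Step 3: Under H0: P(positive) = 0.5, so the number of positives S ~ Bin(11, 0.5).
Step 4: Two-sided exact p-value = sum of Bin(11,0.5) probabilities at or below the observed probability = 0.011719.
Step 5: alpha = 0.1. reject H0.

n_eff = 11, pos = 1, neg = 10, p = 0.011719, reject H0.


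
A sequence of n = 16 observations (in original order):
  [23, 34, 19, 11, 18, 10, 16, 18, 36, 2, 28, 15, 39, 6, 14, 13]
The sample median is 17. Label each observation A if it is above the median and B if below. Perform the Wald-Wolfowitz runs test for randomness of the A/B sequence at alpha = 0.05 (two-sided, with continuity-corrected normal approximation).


Step 1: Compute median = 17; label A = above, B = below.
Labels in order: AAABABBAABABABBB  (n_A = 8, n_B = 8)
Step 2: Count runs R = 10.
Step 3: Under H0 (random ordering), E[R] = 2*n_A*n_B/(n_A+n_B) + 1 = 2*8*8/16 + 1 = 9.0000.
        Var[R] = 2*n_A*n_B*(2*n_A*n_B - n_A - n_B) / ((n_A+n_B)^2 * (n_A+n_B-1)) = 14336/3840 = 3.7333.
        SD[R] = 1.9322.
Step 4: Continuity-corrected z = (R - 0.5 - E[R]) / SD[R] = (10 - 0.5 - 9.0000) / 1.9322 = 0.2588.
Step 5: Two-sided p-value via normal approximation = 2*(1 - Phi(|z|)) = 0.795809.
Step 6: alpha = 0.05. fail to reject H0.

R = 10, z = 0.2588, p = 0.795809, fail to reject H0.


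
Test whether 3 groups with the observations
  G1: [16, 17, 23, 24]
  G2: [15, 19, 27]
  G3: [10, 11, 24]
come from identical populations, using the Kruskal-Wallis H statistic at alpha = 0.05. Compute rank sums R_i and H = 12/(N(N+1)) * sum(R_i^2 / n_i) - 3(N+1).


Step 1: Combine all N = 10 observations and assign midranks.
sorted (value, group, rank): (10,G3,1), (11,G3,2), (15,G2,3), (16,G1,4), (17,G1,5), (19,G2,6), (23,G1,7), (24,G1,8.5), (24,G3,8.5), (27,G2,10)
Step 2: Sum ranks within each group.
R_1 = 24.5 (n_1 = 4)
R_2 = 19 (n_2 = 3)
R_3 = 11.5 (n_3 = 3)
Step 3: H = 12/(N(N+1)) * sum(R_i^2/n_i) - 3(N+1)
     = 12/(10*11) * (24.5^2/4 + 19^2/3 + 11.5^2/3) - 3*11
     = 0.109091 * 314.479 - 33
     = 1.306818.
Step 4: Ties present; correction factor C = 1 - 6/(10^3 - 10) = 0.993939. Corrected H = 1.306818 / 0.993939 = 1.314787.
Step 5: Under H0, H ~ chi^2(2); p-value = 0.518200.
Step 6: alpha = 0.05. fail to reject H0.

H = 1.3148, df = 2, p = 0.518200, fail to reject H0.


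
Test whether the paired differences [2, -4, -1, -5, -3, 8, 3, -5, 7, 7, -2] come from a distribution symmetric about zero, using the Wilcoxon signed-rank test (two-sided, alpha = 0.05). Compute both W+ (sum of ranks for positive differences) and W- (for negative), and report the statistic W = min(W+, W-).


Step 1: Drop any zero differences (none here) and take |d_i|.
|d| = [2, 4, 1, 5, 3, 8, 3, 5, 7, 7, 2]
Step 2: Midrank |d_i| (ties get averaged ranks).
ranks: |2|->2.5, |4|->6, |1|->1, |5|->7.5, |3|->4.5, |8|->11, |3|->4.5, |5|->7.5, |7|->9.5, |7|->9.5, |2|->2.5
Step 3: Attach original signs; sum ranks with positive sign and with negative sign.
W+ = 2.5 + 11 + 4.5 + 9.5 + 9.5 = 37
W- = 6 + 1 + 7.5 + 4.5 + 7.5 + 2.5 = 29
(Check: W+ + W- = 66 should equal n(n+1)/2 = 66.)
Step 4: Test statistic W = min(W+, W-) = 29.
Step 5: Ties in |d|, so use the tie-corrected normal approximation.
        E[W] = n(n+1)/4 = 11*12/4 = 33.
        Tie groups: |d|=2 (t=2), |d|=3 (t=2), |d|=5 (t=2), |d|=7 (t=2); sum(t^3 - t) = 24.
        Var[W] = n(n+1)(2n+1)/24 - sum(t^3-t)/48 = 3036/24 - 24/48 = 126.
        z = (W - E[W]) / sqrt(Var[W]) = (29 - 33) / 11.2250 = -0.3563.
        Two-sided p = 2*Phi(z) = 0.721580.
Step 6: alpha = 0.05. fail to reject H0.

W+ = 37, W- = 29, W = min = 29, p = 0.721580, fail to reject H0.


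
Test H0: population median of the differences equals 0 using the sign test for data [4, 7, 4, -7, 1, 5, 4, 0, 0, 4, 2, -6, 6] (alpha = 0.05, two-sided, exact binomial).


Step 1: Discard zero differences. Original n = 13; n_eff = number of nonzero differences = 11.
Nonzero differences (with sign): +4, +7, +4, -7, +1, +5, +4, +4, +2, -6, +6
Step 2: Count signs: positive = 9, negative = 2.
Step 3: Under H0: P(positive) = 0.5, so the number of positives S ~ Bin(11, 0.5).
Step 4: Two-sided exact p-value = sum of Bin(11,0.5) probabilities at or below the observed probability = 0.065430.
Step 5: alpha = 0.05. fail to reject H0.

n_eff = 11, pos = 9, neg = 2, p = 0.065430, fail to reject H0.


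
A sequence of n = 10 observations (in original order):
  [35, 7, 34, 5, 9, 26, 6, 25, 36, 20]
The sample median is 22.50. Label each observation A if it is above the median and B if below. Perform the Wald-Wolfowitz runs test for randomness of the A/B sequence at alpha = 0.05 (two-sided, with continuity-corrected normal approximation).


Step 1: Compute median = 22.50; label A = above, B = below.
Labels in order: ABABBABAAB  (n_A = 5, n_B = 5)
Step 2: Count runs R = 8.
Step 3: Under H0 (random ordering), E[R] = 2*n_A*n_B/(n_A+n_B) + 1 = 2*5*5/10 + 1 = 6.0000.
        Var[R] = 2*n_A*n_B*(2*n_A*n_B - n_A - n_B) / ((n_A+n_B)^2 * (n_A+n_B-1)) = 2000/900 = 2.2222.
        SD[R] = 1.4907.
Step 4: Continuity-corrected z = (R - 0.5 - E[R]) / SD[R] = (8 - 0.5 - 6.0000) / 1.4907 = 1.0062.
Step 5: Two-sided p-value via normal approximation = 2*(1 - Phi(|z|)) = 0.314305.
Step 6: alpha = 0.05. fail to reject H0.

R = 8, z = 1.0062, p = 0.314305, fail to reject H0.


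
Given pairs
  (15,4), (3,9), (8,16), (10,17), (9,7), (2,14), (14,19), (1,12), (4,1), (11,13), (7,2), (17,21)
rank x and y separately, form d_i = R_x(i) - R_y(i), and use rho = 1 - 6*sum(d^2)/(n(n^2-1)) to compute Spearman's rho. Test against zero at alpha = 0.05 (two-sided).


Step 1: Rank x and y separately (midranks; no ties here).
rank(x): 15->11, 3->3, 8->6, 10->8, 9->7, 2->2, 14->10, 1->1, 4->4, 11->9, 7->5, 17->12
rank(y): 4->3, 9->5, 16->9, 17->10, 7->4, 14->8, 19->11, 12->6, 1->1, 13->7, 2->2, 21->12
Step 2: d_i = R_x(i) - R_y(i); compute d_i^2.
  (11-3)^2=64, (3-5)^2=4, (6-9)^2=9, (8-10)^2=4, (7-4)^2=9, (2-8)^2=36, (10-11)^2=1, (1-6)^2=25, (4-1)^2=9, (9-7)^2=4, (5-2)^2=9, (12-12)^2=0
sum(d^2) = 174.
Step 3: rho = 1 - 6*174 / (12*(12^2 - 1)) = 1 - 1044/1716 = 0.391608.
Step 4: Under H0, t = rho * sqrt((n-2)/(1-rho^2)) = 1.3459 ~ t(10).
Step 5: Two-sided p-value from the t-distribution with 10 df = 0.208063.
Step 6: alpha = 0.05. fail to reject H0.

rho = 0.3916, p = 0.208063, fail to reject H0 at alpha = 0.05.


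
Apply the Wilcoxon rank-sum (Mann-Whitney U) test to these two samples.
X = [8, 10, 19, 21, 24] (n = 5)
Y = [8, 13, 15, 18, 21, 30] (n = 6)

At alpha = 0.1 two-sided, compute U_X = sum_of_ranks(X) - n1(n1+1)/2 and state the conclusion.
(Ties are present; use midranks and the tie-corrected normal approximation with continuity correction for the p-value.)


Step 1: Combine and sort all 11 observations; assign midranks.
sorted (value, group): (8,X), (8,Y), (10,X), (13,Y), (15,Y), (18,Y), (19,X), (21,X), (21,Y), (24,X), (30,Y)
ranks: 8->1.5, 8->1.5, 10->3, 13->4, 15->5, 18->6, 19->7, 21->8.5, 21->8.5, 24->10, 30->11
Step 2: Rank sum for X: R1 = 1.5 + 3 + 7 + 8.5 + 10 = 30.
Step 3: U_X = R1 - n1(n1+1)/2 = 30 - 5*6/2 = 30 - 15 = 15.
       U_Y = n1*n2 - U_X = 30 - 15 = 15.
Step 4: Ties are present, so use the tie-corrected normal approximation (with continuity correction) for the p-value.
Step 5: p-value = 1.000000; compare to alpha = 0.1. fail to reject H0.

U_X = 15, p = 1.000000, fail to reject H0 at alpha = 0.1.


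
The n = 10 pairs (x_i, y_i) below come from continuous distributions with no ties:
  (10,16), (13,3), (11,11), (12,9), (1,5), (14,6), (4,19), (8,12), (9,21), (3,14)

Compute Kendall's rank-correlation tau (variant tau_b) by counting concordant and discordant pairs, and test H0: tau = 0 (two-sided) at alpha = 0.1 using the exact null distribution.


Step 1: Enumerate the 45 unordered pairs (i,j) with i<j and classify each by sign(x_j-x_i) * sign(y_j-y_i).
  (1,2):dx=+3,dy=-13->D; (1,3):dx=+1,dy=-5->D; (1,4):dx=+2,dy=-7->D; (1,5):dx=-9,dy=-11->C
  (1,6):dx=+4,dy=-10->D; (1,7):dx=-6,dy=+3->D; (1,8):dx=-2,dy=-4->C; (1,9):dx=-1,dy=+5->D
  (1,10):dx=-7,dy=-2->C; (2,3):dx=-2,dy=+8->D; (2,4):dx=-1,dy=+6->D; (2,5):dx=-12,dy=+2->D
  (2,6):dx=+1,dy=+3->C; (2,7):dx=-9,dy=+16->D; (2,8):dx=-5,dy=+9->D; (2,9):dx=-4,dy=+18->D
  (2,10):dx=-10,dy=+11->D; (3,4):dx=+1,dy=-2->D; (3,5):dx=-10,dy=-6->C; (3,6):dx=+3,dy=-5->D
  (3,7):dx=-7,dy=+8->D; (3,8):dx=-3,dy=+1->D; (3,9):dx=-2,dy=+10->D; (3,10):dx=-8,dy=+3->D
  (4,5):dx=-11,dy=-4->C; (4,6):dx=+2,dy=-3->D; (4,7):dx=-8,dy=+10->D; (4,8):dx=-4,dy=+3->D
  (4,9):dx=-3,dy=+12->D; (4,10):dx=-9,dy=+5->D; (5,6):dx=+13,dy=+1->C; (5,7):dx=+3,dy=+14->C
  (5,8):dx=+7,dy=+7->C; (5,9):dx=+8,dy=+16->C; (5,10):dx=+2,dy=+9->C; (6,7):dx=-10,dy=+13->D
  (6,8):dx=-6,dy=+6->D; (6,9):dx=-5,dy=+15->D; (6,10):dx=-11,dy=+8->D; (7,8):dx=+4,dy=-7->D
  (7,9):dx=+5,dy=+2->C; (7,10):dx=-1,dy=-5->C; (8,9):dx=+1,dy=+9->C; (8,10):dx=-5,dy=+2->D
  (9,10):dx=-6,dy=-7->C
Step 2: C = 15, D = 30, total pairs = 45.
Step 3: tau = (C - D)/(n(n-1)/2) = (15 - 30)/45 = -0.333333.
Step 4: Exact two-sided p-value (enumerate n! = 3628800 permutations of y under H0): p = 0.216373.
Step 5: alpha = 0.1. fail to reject H0.

tau_b = -0.3333 (C=15, D=30), p = 0.216373, fail to reject H0.


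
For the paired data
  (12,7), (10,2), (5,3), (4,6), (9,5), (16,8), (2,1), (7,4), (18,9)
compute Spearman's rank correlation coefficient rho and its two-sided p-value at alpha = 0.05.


Step 1: Rank x and y separately (midranks; no ties here).
rank(x): 12->7, 10->6, 5->3, 4->2, 9->5, 16->8, 2->1, 7->4, 18->9
rank(y): 7->7, 2->2, 3->3, 6->6, 5->5, 8->8, 1->1, 4->4, 9->9
Step 2: d_i = R_x(i) - R_y(i); compute d_i^2.
  (7-7)^2=0, (6-2)^2=16, (3-3)^2=0, (2-6)^2=16, (5-5)^2=0, (8-8)^2=0, (1-1)^2=0, (4-4)^2=0, (9-9)^2=0
sum(d^2) = 32.
Step 3: rho = 1 - 6*32 / (9*(9^2 - 1)) = 1 - 192/720 = 0.733333.
Step 4: Under H0, t = rho * sqrt((n-2)/(1-rho^2)) = 2.8538 ~ t(7).
Step 5: Two-sided p-value from the t-distribution with 7 df = 0.024554.
Step 6: alpha = 0.05. reject H0.

rho = 0.7333, p = 0.024554, reject H0 at alpha = 0.05.


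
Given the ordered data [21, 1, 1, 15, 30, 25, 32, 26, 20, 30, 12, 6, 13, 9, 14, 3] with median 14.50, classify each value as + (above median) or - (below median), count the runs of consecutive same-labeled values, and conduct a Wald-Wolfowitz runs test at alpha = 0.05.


Step 1: Compute median = 14.50; label A = above, B = below.
Labels in order: ABBAAAAAAABBBBBB  (n_A = 8, n_B = 8)
Step 2: Count runs R = 4.
Step 3: Under H0 (random ordering), E[R] = 2*n_A*n_B/(n_A+n_B) + 1 = 2*8*8/16 + 1 = 9.0000.
        Var[R] = 2*n_A*n_B*(2*n_A*n_B - n_A - n_B) / ((n_A+n_B)^2 * (n_A+n_B-1)) = 14336/3840 = 3.7333.
        SD[R] = 1.9322.
Step 4: Continuity-corrected z = (R + 0.5 - E[R]) / SD[R] = (4 + 0.5 - 9.0000) / 1.9322 = -2.3290.
Step 5: Two-sided p-value via normal approximation = 2*(1 - Phi(|z|)) = 0.019861.
Step 6: alpha = 0.05. reject H0.

R = 4, z = -2.3290, p = 0.019861, reject H0.


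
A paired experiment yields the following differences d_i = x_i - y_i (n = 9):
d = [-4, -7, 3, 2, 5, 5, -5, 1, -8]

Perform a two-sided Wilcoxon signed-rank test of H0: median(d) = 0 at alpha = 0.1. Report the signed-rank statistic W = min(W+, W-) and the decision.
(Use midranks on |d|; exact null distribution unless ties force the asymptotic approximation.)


Step 1: Drop any zero differences (none here) and take |d_i|.
|d| = [4, 7, 3, 2, 5, 5, 5, 1, 8]
Step 2: Midrank |d_i| (ties get averaged ranks).
ranks: |4|->4, |7|->8, |3|->3, |2|->2, |5|->6, |5|->6, |5|->6, |1|->1, |8|->9
Step 3: Attach original signs; sum ranks with positive sign and with negative sign.
W+ = 3 + 2 + 6 + 6 + 1 = 18
W- = 4 + 8 + 6 + 9 = 27
(Check: W+ + W- = 45 should equal n(n+1)/2 = 45.)
Step 4: Test statistic W = min(W+, W-) = 18.
Step 5: Ties in |d|, so use the tie-corrected normal approximation.
        E[W] = n(n+1)/4 = 9*10/4 = 22.5.
        Tie groups: |d|=5 (t=3); sum(t^3 - t) = 24.
        Var[W] = n(n+1)(2n+1)/24 - sum(t^3-t)/48 = 1710/24 - 24/48 = 70.75.
        z = (W - E[W]) / sqrt(Var[W]) = (18 - 22.5) / 8.4113 = -0.5350.
        Two-sided p = 2*Phi(z) = 0.592654.
Step 6: alpha = 0.1. fail to reject H0.

W+ = 18, W- = 27, W = min = 18, p = 0.592654, fail to reject H0.


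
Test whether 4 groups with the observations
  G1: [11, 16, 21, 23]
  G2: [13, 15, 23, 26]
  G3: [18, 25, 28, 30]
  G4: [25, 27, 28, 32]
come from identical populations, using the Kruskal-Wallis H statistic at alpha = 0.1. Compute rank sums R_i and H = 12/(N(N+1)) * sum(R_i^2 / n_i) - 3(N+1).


Step 1: Combine all N = 16 observations and assign midranks.
sorted (value, group, rank): (11,G1,1), (13,G2,2), (15,G2,3), (16,G1,4), (18,G3,5), (21,G1,6), (23,G1,7.5), (23,G2,7.5), (25,G3,9.5), (25,G4,9.5), (26,G2,11), (27,G4,12), (28,G3,13.5), (28,G4,13.5), (30,G3,15), (32,G4,16)
Step 2: Sum ranks within each group.
R_1 = 18.5 (n_1 = 4)
R_2 = 23.5 (n_2 = 4)
R_3 = 43 (n_3 = 4)
R_4 = 51 (n_4 = 4)
Step 3: H = 12/(N(N+1)) * sum(R_i^2/n_i) - 3(N+1)
     = 12/(16*17) * (18.5^2/4 + 23.5^2/4 + 43^2/4 + 51^2/4) - 3*17
     = 0.044118 * 1336.12 - 51
     = 7.946691.
Step 4: Ties present; correction factor C = 1 - 18/(16^3 - 16) = 0.995588. Corrected H = 7.946691 / 0.995588 = 7.981905.
Step 5: Under H0, H ~ chi^2(3); p-value = 0.046387.
Step 6: alpha = 0.1. reject H0.

H = 7.9819, df = 3, p = 0.046387, reject H0.


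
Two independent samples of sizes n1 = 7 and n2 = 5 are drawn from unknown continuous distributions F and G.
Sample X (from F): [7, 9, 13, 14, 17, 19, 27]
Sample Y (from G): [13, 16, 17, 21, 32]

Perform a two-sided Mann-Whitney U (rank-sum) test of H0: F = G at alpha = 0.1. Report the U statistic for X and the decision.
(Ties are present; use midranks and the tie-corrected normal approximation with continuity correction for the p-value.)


Step 1: Combine and sort all 12 observations; assign midranks.
sorted (value, group): (7,X), (9,X), (13,X), (13,Y), (14,X), (16,Y), (17,X), (17,Y), (19,X), (21,Y), (27,X), (32,Y)
ranks: 7->1, 9->2, 13->3.5, 13->3.5, 14->5, 16->6, 17->7.5, 17->7.5, 19->9, 21->10, 27->11, 32->12
Step 2: Rank sum for X: R1 = 1 + 2 + 3.5 + 5 + 7.5 + 9 + 11 = 39.
Step 3: U_X = R1 - n1(n1+1)/2 = 39 - 7*8/2 = 39 - 28 = 11.
       U_Y = n1*n2 - U_X = 35 - 11 = 24.
Step 4: Ties are present, so use the tie-corrected normal approximation (with continuity correction) for the p-value.
Step 5: p-value = 0.328162; compare to alpha = 0.1. fail to reject H0.

U_X = 11, p = 0.328162, fail to reject H0 at alpha = 0.1.


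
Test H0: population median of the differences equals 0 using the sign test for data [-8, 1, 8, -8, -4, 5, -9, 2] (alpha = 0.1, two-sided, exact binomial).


Step 1: Discard zero differences. Original n = 8; n_eff = number of nonzero differences = 8.
Nonzero differences (with sign): -8, +1, +8, -8, -4, +5, -9, +2
Step 2: Count signs: positive = 4, negative = 4.
Step 3: Under H0: P(positive) = 0.5, so the number of positives S ~ Bin(8, 0.5).
Step 4: Two-sided exact p-value = sum of Bin(8,0.5) probabilities at or below the observed probability = 1.000000.
Step 5: alpha = 0.1. fail to reject H0.

n_eff = 8, pos = 4, neg = 4, p = 1.000000, fail to reject H0.


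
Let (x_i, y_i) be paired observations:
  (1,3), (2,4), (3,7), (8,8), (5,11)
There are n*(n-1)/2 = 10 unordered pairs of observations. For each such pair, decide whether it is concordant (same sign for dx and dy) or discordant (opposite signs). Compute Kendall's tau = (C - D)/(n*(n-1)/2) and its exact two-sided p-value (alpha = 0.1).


Step 1: Enumerate the 10 unordered pairs (i,j) with i<j and classify each by sign(x_j-x_i) * sign(y_j-y_i).
  (1,2):dx=+1,dy=+1->C; (1,3):dx=+2,dy=+4->C; (1,4):dx=+7,dy=+5->C; (1,5):dx=+4,dy=+8->C
  (2,3):dx=+1,dy=+3->C; (2,4):dx=+6,dy=+4->C; (2,5):dx=+3,dy=+7->C; (3,4):dx=+5,dy=+1->C
  (3,5):dx=+2,dy=+4->C; (4,5):dx=-3,dy=+3->D
Step 2: C = 9, D = 1, total pairs = 10.
Step 3: tau = (C - D)/(n(n-1)/2) = (9 - 1)/10 = 0.800000.
Step 4: Exact two-sided p-value (enumerate n! = 120 permutations of y under H0): p = 0.083333.
Step 5: alpha = 0.1. reject H0.

tau_b = 0.8000 (C=9, D=1), p = 0.083333, reject H0.


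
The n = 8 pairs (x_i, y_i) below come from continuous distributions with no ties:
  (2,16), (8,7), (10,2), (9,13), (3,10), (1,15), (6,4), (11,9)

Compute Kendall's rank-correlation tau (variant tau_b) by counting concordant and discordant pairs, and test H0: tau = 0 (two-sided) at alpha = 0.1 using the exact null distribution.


Step 1: Enumerate the 28 unordered pairs (i,j) with i<j and classify each by sign(x_j-x_i) * sign(y_j-y_i).
  (1,2):dx=+6,dy=-9->D; (1,3):dx=+8,dy=-14->D; (1,4):dx=+7,dy=-3->D; (1,5):dx=+1,dy=-6->D
  (1,6):dx=-1,dy=-1->C; (1,7):dx=+4,dy=-12->D; (1,8):dx=+9,dy=-7->D; (2,3):dx=+2,dy=-5->D
  (2,4):dx=+1,dy=+6->C; (2,5):dx=-5,dy=+3->D; (2,6):dx=-7,dy=+8->D; (2,7):dx=-2,dy=-3->C
  (2,8):dx=+3,dy=+2->C; (3,4):dx=-1,dy=+11->D; (3,5):dx=-7,dy=+8->D; (3,6):dx=-9,dy=+13->D
  (3,7):dx=-4,dy=+2->D; (3,8):dx=+1,dy=+7->C; (4,5):dx=-6,dy=-3->C; (4,6):dx=-8,dy=+2->D
  (4,7):dx=-3,dy=-9->C; (4,8):dx=+2,dy=-4->D; (5,6):dx=-2,dy=+5->D; (5,7):dx=+3,dy=-6->D
  (5,8):dx=+8,dy=-1->D; (6,7):dx=+5,dy=-11->D; (6,8):dx=+10,dy=-6->D; (7,8):dx=+5,dy=+5->C
Step 2: C = 8, D = 20, total pairs = 28.
Step 3: tau = (C - D)/(n(n-1)/2) = (8 - 20)/28 = -0.428571.
Step 4: Exact two-sided p-value (enumerate n! = 40320 permutations of y under H0): p = 0.178869.
Step 5: alpha = 0.1. fail to reject H0.

tau_b = -0.4286 (C=8, D=20), p = 0.178869, fail to reject H0.


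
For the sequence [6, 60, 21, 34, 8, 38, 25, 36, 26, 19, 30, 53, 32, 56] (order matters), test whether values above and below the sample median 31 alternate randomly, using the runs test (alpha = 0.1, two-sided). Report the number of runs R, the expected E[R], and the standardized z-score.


Step 1: Compute median = 31; label A = above, B = below.
Labels in order: BABABABABBBAAA  (n_A = 7, n_B = 7)
Step 2: Count runs R = 10.
Step 3: Under H0 (random ordering), E[R] = 2*n_A*n_B/(n_A+n_B) + 1 = 2*7*7/14 + 1 = 8.0000.
        Var[R] = 2*n_A*n_B*(2*n_A*n_B - n_A - n_B) / ((n_A+n_B)^2 * (n_A+n_B-1)) = 8232/2548 = 3.2308.
        SD[R] = 1.7974.
Step 4: Continuity-corrected z = (R - 0.5 - E[R]) / SD[R] = (10 - 0.5 - 8.0000) / 1.7974 = 0.8345.
Step 5: Two-sided p-value via normal approximation = 2*(1 - Phi(|z|)) = 0.403986.
Step 6: alpha = 0.1. fail to reject H0.

R = 10, z = 0.8345, p = 0.403986, fail to reject H0.


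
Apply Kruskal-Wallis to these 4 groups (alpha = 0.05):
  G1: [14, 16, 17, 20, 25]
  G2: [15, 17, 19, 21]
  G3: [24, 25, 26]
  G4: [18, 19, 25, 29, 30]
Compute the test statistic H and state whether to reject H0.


Step 1: Combine all N = 17 observations and assign midranks.
sorted (value, group, rank): (14,G1,1), (15,G2,2), (16,G1,3), (17,G1,4.5), (17,G2,4.5), (18,G4,6), (19,G2,7.5), (19,G4,7.5), (20,G1,9), (21,G2,10), (24,G3,11), (25,G1,13), (25,G3,13), (25,G4,13), (26,G3,15), (29,G4,16), (30,G4,17)
Step 2: Sum ranks within each group.
R_1 = 30.5 (n_1 = 5)
R_2 = 24 (n_2 = 4)
R_3 = 39 (n_3 = 3)
R_4 = 59.5 (n_4 = 5)
Step 3: H = 12/(N(N+1)) * sum(R_i^2/n_i) - 3(N+1)
     = 12/(17*18) * (30.5^2/5 + 24^2/4 + 39^2/3 + 59.5^2/5) - 3*18
     = 0.039216 * 1545.1 - 54
     = 6.592157.
Step 4: Ties present; correction factor C = 1 - 36/(17^3 - 17) = 0.992647. Corrected H = 6.592157 / 0.992647 = 6.640988.
Step 5: Under H0, H ~ chi^2(3); p-value = 0.084265.
Step 6: alpha = 0.05. fail to reject H0.

H = 6.6410, df = 3, p = 0.084265, fail to reject H0.


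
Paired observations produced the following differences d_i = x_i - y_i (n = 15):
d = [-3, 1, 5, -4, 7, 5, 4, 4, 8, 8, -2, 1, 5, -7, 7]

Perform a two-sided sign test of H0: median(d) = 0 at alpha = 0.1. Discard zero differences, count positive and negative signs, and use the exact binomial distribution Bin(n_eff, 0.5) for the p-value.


Step 1: Discard zero differences. Original n = 15; n_eff = number of nonzero differences = 15.
Nonzero differences (with sign): -3, +1, +5, -4, +7, +5, +4, +4, +8, +8, -2, +1, +5, -7, +7
Step 2: Count signs: positive = 11, negative = 4.
Step 3: Under H0: P(positive) = 0.5, so the number of positives S ~ Bin(15, 0.5).
Step 4: Two-sided exact p-value = sum of Bin(15,0.5) probabilities at or below the observed probability = 0.118469.
Step 5: alpha = 0.1. fail to reject H0.

n_eff = 15, pos = 11, neg = 4, p = 0.118469, fail to reject H0.


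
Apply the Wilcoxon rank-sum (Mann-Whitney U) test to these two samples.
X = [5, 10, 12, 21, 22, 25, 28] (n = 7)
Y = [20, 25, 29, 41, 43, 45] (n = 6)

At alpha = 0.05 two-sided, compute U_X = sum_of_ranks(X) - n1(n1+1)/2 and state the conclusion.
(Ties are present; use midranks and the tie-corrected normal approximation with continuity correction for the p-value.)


Step 1: Combine and sort all 13 observations; assign midranks.
sorted (value, group): (5,X), (10,X), (12,X), (20,Y), (21,X), (22,X), (25,X), (25,Y), (28,X), (29,Y), (41,Y), (43,Y), (45,Y)
ranks: 5->1, 10->2, 12->3, 20->4, 21->5, 22->6, 25->7.5, 25->7.5, 28->9, 29->10, 41->11, 43->12, 45->13
Step 2: Rank sum for X: R1 = 1 + 2 + 3 + 5 + 6 + 7.5 + 9 = 33.5.
Step 3: U_X = R1 - n1(n1+1)/2 = 33.5 - 7*8/2 = 33.5 - 28 = 5.5.
       U_Y = n1*n2 - U_X = 42 - 5.5 = 36.5.
Step 4: Ties are present, so use the tie-corrected normal approximation (with continuity correction) for the p-value.
Step 5: p-value = 0.031888; compare to alpha = 0.05. reject H0.

U_X = 5.5, p = 0.031888, reject H0 at alpha = 0.05.


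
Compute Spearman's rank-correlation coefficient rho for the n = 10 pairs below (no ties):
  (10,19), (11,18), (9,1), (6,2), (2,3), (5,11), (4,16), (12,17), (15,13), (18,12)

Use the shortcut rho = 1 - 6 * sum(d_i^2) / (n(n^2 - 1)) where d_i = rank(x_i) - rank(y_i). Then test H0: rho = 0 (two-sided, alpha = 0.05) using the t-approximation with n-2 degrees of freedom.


Step 1: Rank x and y separately (midranks; no ties here).
rank(x): 10->6, 11->7, 9->5, 6->4, 2->1, 5->3, 4->2, 12->8, 15->9, 18->10
rank(y): 19->10, 18->9, 1->1, 2->2, 3->3, 11->4, 16->7, 17->8, 13->6, 12->5
Step 2: d_i = R_x(i) - R_y(i); compute d_i^2.
  (6-10)^2=16, (7-9)^2=4, (5-1)^2=16, (4-2)^2=4, (1-3)^2=4, (3-4)^2=1, (2-7)^2=25, (8-8)^2=0, (9-6)^2=9, (10-5)^2=25
sum(d^2) = 104.
Step 3: rho = 1 - 6*104 / (10*(10^2 - 1)) = 1 - 624/990 = 0.369697.
Step 4: Under H0, t = rho * sqrt((n-2)/(1-rho^2)) = 1.1254 ~ t(8).
Step 5: Two-sided p-value from the t-distribution with 8 df = 0.293050.
Step 6: alpha = 0.05. fail to reject H0.

rho = 0.3697, p = 0.293050, fail to reject H0 at alpha = 0.05.


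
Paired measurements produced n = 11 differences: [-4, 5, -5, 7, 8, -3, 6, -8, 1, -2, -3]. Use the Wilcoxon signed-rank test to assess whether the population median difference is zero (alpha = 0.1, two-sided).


Step 1: Drop any zero differences (none here) and take |d_i|.
|d| = [4, 5, 5, 7, 8, 3, 6, 8, 1, 2, 3]
Step 2: Midrank |d_i| (ties get averaged ranks).
ranks: |4|->5, |5|->6.5, |5|->6.5, |7|->9, |8|->10.5, |3|->3.5, |6|->8, |8|->10.5, |1|->1, |2|->2, |3|->3.5
Step 3: Attach original signs; sum ranks with positive sign and with negative sign.
W+ = 6.5 + 9 + 10.5 + 8 + 1 = 35
W- = 5 + 6.5 + 3.5 + 10.5 + 2 + 3.5 = 31
(Check: W+ + W- = 66 should equal n(n+1)/2 = 66.)
Step 4: Test statistic W = min(W+, W-) = 31.
Step 5: Ties in |d|, so use the tie-corrected normal approximation.
        E[W] = n(n+1)/4 = 11*12/4 = 33.
        Tie groups: |d|=3 (t=2), |d|=5 (t=2), |d|=8 (t=2); sum(t^3 - t) = 18.
        Var[W] = n(n+1)(2n+1)/24 - sum(t^3-t)/48 = 3036/24 - 18/48 = 126.125.
        z = (W - E[W]) / sqrt(Var[W]) = (31 - 33) / 11.2305 = -0.1781.
        Two-sided p = 2*Phi(z) = 0.858656.
Step 6: alpha = 0.1. fail to reject H0.

W+ = 35, W- = 31, W = min = 31, p = 0.858656, fail to reject H0.


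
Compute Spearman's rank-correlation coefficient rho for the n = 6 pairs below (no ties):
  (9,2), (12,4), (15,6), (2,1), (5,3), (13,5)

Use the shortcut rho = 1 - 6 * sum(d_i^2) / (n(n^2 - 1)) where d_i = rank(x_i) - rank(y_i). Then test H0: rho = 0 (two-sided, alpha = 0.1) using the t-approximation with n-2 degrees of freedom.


Step 1: Rank x and y separately (midranks; no ties here).
rank(x): 9->3, 12->4, 15->6, 2->1, 5->2, 13->5
rank(y): 2->2, 4->4, 6->6, 1->1, 3->3, 5->5
Step 2: d_i = R_x(i) - R_y(i); compute d_i^2.
  (3-2)^2=1, (4-4)^2=0, (6-6)^2=0, (1-1)^2=0, (2-3)^2=1, (5-5)^2=0
sum(d^2) = 2.
Step 3: rho = 1 - 6*2 / (6*(6^2 - 1)) = 1 - 12/210 = 0.942857.
Step 4: Under H0, t = rho * sqrt((n-2)/(1-rho^2)) = 5.6595 ~ t(4).
Step 5: Two-sided p-value from the t-distribution with 4 df = 0.004805.
Step 6: alpha = 0.1. reject H0.

rho = 0.9429, p = 0.004805, reject H0 at alpha = 0.1.


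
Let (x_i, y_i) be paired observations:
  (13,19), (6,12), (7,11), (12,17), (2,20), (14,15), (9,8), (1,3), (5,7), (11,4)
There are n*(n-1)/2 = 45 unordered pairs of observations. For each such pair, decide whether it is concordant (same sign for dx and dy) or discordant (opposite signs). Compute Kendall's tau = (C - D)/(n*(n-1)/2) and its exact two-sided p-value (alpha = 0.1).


Step 1: Enumerate the 45 unordered pairs (i,j) with i<j and classify each by sign(x_j-x_i) * sign(y_j-y_i).
  (1,2):dx=-7,dy=-7->C; (1,3):dx=-6,dy=-8->C; (1,4):dx=-1,dy=-2->C; (1,5):dx=-11,dy=+1->D
  (1,6):dx=+1,dy=-4->D; (1,7):dx=-4,dy=-11->C; (1,8):dx=-12,dy=-16->C; (1,9):dx=-8,dy=-12->C
  (1,10):dx=-2,dy=-15->C; (2,3):dx=+1,dy=-1->D; (2,4):dx=+6,dy=+5->C; (2,5):dx=-4,dy=+8->D
  (2,6):dx=+8,dy=+3->C; (2,7):dx=+3,dy=-4->D; (2,8):dx=-5,dy=-9->C; (2,9):dx=-1,dy=-5->C
  (2,10):dx=+5,dy=-8->D; (3,4):dx=+5,dy=+6->C; (3,5):dx=-5,dy=+9->D; (3,6):dx=+7,dy=+4->C
  (3,7):dx=+2,dy=-3->D; (3,8):dx=-6,dy=-8->C; (3,9):dx=-2,dy=-4->C; (3,10):dx=+4,dy=-7->D
  (4,5):dx=-10,dy=+3->D; (4,6):dx=+2,dy=-2->D; (4,7):dx=-3,dy=-9->C; (4,8):dx=-11,dy=-14->C
  (4,9):dx=-7,dy=-10->C; (4,10):dx=-1,dy=-13->C; (5,6):dx=+12,dy=-5->D; (5,7):dx=+7,dy=-12->D
  (5,8):dx=-1,dy=-17->C; (5,9):dx=+3,dy=-13->D; (5,10):dx=+9,dy=-16->D; (6,7):dx=-5,dy=-7->C
  (6,8):dx=-13,dy=-12->C; (6,9):dx=-9,dy=-8->C; (6,10):dx=-3,dy=-11->C; (7,8):dx=-8,dy=-5->C
  (7,9):dx=-4,dy=-1->C; (7,10):dx=+2,dy=-4->D; (8,9):dx=+4,dy=+4->C; (8,10):dx=+10,dy=+1->C
  (9,10):dx=+6,dy=-3->D
Step 2: C = 28, D = 17, total pairs = 45.
Step 3: tau = (C - D)/(n(n-1)/2) = (28 - 17)/45 = 0.244444.
Step 4: Exact two-sided p-value (enumerate n! = 3628800 permutations of y under H0): p = 0.380720.
Step 5: alpha = 0.1. fail to reject H0.

tau_b = 0.2444 (C=28, D=17), p = 0.380720, fail to reject H0.


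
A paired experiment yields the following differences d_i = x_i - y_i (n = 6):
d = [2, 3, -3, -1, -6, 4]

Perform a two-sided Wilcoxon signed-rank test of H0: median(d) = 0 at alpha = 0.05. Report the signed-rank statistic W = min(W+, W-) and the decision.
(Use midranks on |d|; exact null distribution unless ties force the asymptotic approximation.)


Step 1: Drop any zero differences (none here) and take |d_i|.
|d| = [2, 3, 3, 1, 6, 4]
Step 2: Midrank |d_i| (ties get averaged ranks).
ranks: |2|->2, |3|->3.5, |3|->3.5, |1|->1, |6|->6, |4|->5
Step 3: Attach original signs; sum ranks with positive sign and with negative sign.
W+ = 2 + 3.5 + 5 = 10.5
W- = 3.5 + 1 + 6 = 10.5
(Check: W+ + W- = 21 should equal n(n+1)/2 = 21.)
Step 4: Test statistic W = min(W+, W-) = 10.5.
Step 5: Ties in |d|, so use the tie-corrected normal approximation.
        E[W] = n(n+1)/4 = 6*7/4 = 10.5.
        Tie groups: |d|=3 (t=2); sum(t^3 - t) = 6.
        Var[W] = n(n+1)(2n+1)/24 - sum(t^3-t)/48 = 546/24 - 6/48 = 22.625.
        z = (W - E[W]) / sqrt(Var[W]) = (10.5 - 10.5) / 4.7566 = 0.0000.
        Two-sided p = 2*Phi(z) = 1.000000.
Step 6: alpha = 0.05. fail to reject H0.

W+ = 10.5, W- = 10.5, W = min = 10.5, p = 1.000000, fail to reject H0.


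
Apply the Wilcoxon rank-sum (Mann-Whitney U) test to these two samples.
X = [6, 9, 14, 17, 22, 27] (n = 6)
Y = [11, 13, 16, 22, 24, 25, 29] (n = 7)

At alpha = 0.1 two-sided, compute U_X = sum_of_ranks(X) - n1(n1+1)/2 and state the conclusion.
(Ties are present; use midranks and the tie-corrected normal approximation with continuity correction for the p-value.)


Step 1: Combine and sort all 13 observations; assign midranks.
sorted (value, group): (6,X), (9,X), (11,Y), (13,Y), (14,X), (16,Y), (17,X), (22,X), (22,Y), (24,Y), (25,Y), (27,X), (29,Y)
ranks: 6->1, 9->2, 11->3, 13->4, 14->5, 16->6, 17->7, 22->8.5, 22->8.5, 24->10, 25->11, 27->12, 29->13
Step 2: Rank sum for X: R1 = 1 + 2 + 5 + 7 + 8.5 + 12 = 35.5.
Step 3: U_X = R1 - n1(n1+1)/2 = 35.5 - 6*7/2 = 35.5 - 21 = 14.5.
       U_Y = n1*n2 - U_X = 42 - 14.5 = 27.5.
Step 4: Ties are present, so use the tie-corrected normal approximation (with continuity correction) for the p-value.
Step 5: p-value = 0.390714; compare to alpha = 0.1. fail to reject H0.

U_X = 14.5, p = 0.390714, fail to reject H0 at alpha = 0.1.


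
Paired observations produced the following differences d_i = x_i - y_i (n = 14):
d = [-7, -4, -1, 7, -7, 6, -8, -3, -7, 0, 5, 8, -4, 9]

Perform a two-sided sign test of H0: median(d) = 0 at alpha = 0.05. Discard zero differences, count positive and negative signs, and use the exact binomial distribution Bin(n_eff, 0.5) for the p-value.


Step 1: Discard zero differences. Original n = 14; n_eff = number of nonzero differences = 13.
Nonzero differences (with sign): -7, -4, -1, +7, -7, +6, -8, -3, -7, +5, +8, -4, +9
Step 2: Count signs: positive = 5, negative = 8.
Step 3: Under H0: P(positive) = 0.5, so the number of positives S ~ Bin(13, 0.5).
Step 4: Two-sided exact p-value = sum of Bin(13,0.5) probabilities at or below the observed probability = 0.581055.
Step 5: alpha = 0.05. fail to reject H0.

n_eff = 13, pos = 5, neg = 8, p = 0.581055, fail to reject H0.


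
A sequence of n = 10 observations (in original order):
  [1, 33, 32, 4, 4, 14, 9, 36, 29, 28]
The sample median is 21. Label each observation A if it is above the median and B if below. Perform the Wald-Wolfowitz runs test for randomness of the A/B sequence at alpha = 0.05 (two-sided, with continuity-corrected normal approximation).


Step 1: Compute median = 21; label A = above, B = below.
Labels in order: BAABBBBAAA  (n_A = 5, n_B = 5)
Step 2: Count runs R = 4.
Step 3: Under H0 (random ordering), E[R] = 2*n_A*n_B/(n_A+n_B) + 1 = 2*5*5/10 + 1 = 6.0000.
        Var[R] = 2*n_A*n_B*(2*n_A*n_B - n_A - n_B) / ((n_A+n_B)^2 * (n_A+n_B-1)) = 2000/900 = 2.2222.
        SD[R] = 1.4907.
Step 4: Continuity-corrected z = (R + 0.5 - E[R]) / SD[R] = (4 + 0.5 - 6.0000) / 1.4907 = -1.0062.
Step 5: Two-sided p-value via normal approximation = 2*(1 - Phi(|z|)) = 0.314305.
Step 6: alpha = 0.05. fail to reject H0.

R = 4, z = -1.0062, p = 0.314305, fail to reject H0.


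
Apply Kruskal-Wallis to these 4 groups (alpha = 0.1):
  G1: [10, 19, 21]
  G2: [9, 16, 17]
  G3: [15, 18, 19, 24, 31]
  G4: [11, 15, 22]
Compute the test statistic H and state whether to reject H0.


Step 1: Combine all N = 14 observations and assign midranks.
sorted (value, group, rank): (9,G2,1), (10,G1,2), (11,G4,3), (15,G3,4.5), (15,G4,4.5), (16,G2,6), (17,G2,7), (18,G3,8), (19,G1,9.5), (19,G3,9.5), (21,G1,11), (22,G4,12), (24,G3,13), (31,G3,14)
Step 2: Sum ranks within each group.
R_1 = 22.5 (n_1 = 3)
R_2 = 14 (n_2 = 3)
R_3 = 49 (n_3 = 5)
R_4 = 19.5 (n_4 = 3)
Step 3: H = 12/(N(N+1)) * sum(R_i^2/n_i) - 3(N+1)
     = 12/(14*15) * (22.5^2/3 + 14^2/3 + 49^2/5 + 19.5^2/3) - 3*15
     = 0.057143 * 841.033 - 45
     = 3.059048.
Step 4: Ties present; correction factor C = 1 - 12/(14^3 - 14) = 0.995604. Corrected H = 3.059048 / 0.995604 = 3.072553.
Step 5: Under H0, H ~ chi^2(3); p-value = 0.380574.
Step 6: alpha = 0.1. fail to reject H0.

H = 3.0726, df = 3, p = 0.380574, fail to reject H0.
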